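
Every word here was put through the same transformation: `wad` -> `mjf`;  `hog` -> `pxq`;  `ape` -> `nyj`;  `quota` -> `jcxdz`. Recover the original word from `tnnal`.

creek

The output letters match the input read backwards, each shifted +9: wad reversed is daw. Read the word backwards and shift each letter +9.
Decoding tnnal: shift back: t−9=k, n−9=e, n−9=e, a−9=r, l−9=c → keerc; then reverse → creek.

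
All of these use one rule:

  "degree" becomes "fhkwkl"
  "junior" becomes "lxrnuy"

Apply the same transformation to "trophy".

Letter i (0-indexed) is shifted by i+2, so successive shifts are 2, 3, 4, ….
On trophy: t+2=v, r+3=u, o+4=s, p+5=u, h+6=n, y+7=f.

vusunf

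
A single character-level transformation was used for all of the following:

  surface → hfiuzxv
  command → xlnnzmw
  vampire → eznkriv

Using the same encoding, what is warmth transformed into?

dzings

Each pair mirrors across the alphabet (s↔h, u↔f, r↔i): positions sum to 25. Letters are reflected about the middle of the alphabet (position → 25−position): Atbash.
Applying it to warmth: w↔d, a↔z, r↔i, m↔n, t↔g, h↔s.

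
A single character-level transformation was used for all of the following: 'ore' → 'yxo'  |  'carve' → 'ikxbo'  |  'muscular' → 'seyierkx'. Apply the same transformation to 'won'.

The shift depends on letter class: consonant r→x is +6, but vowel o→y is +10. Vowels shift forward by 10 and consonants shift forward by 6.
For won: w(cons)+6=c, o(vowel)+10=y, n(cons)+6=t.

cyt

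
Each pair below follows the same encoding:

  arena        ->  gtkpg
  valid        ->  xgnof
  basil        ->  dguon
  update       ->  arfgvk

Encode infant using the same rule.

ophgpv

The shift depends on letter class: consonant r→t is +2, but vowel a→g is +6. Two shifts are in play — +6 for a/e/i/o/u, +2 for every other letter.
On infant: i(vowel)+6=o, n(cons)+2=p, f(cons)+2=h, a(vowel)+6=g, n(cons)+2=p, t(cons)+2=v.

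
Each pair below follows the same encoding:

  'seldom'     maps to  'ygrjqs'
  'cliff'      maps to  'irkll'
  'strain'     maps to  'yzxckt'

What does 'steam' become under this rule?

yzgcs

The shift depends on letter class: consonant s→y is +6, but vowel e→g is +2. Vowels shift forward by 2 and consonants shift forward by 6.
On steam: s(cons)+6=y, t(cons)+6=z, e(vowel)+2=g, a(vowel)+2=c, m(cons)+6=s.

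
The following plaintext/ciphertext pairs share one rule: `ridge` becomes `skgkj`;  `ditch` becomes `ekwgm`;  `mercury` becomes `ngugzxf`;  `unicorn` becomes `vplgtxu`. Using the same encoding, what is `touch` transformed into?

The shift increases by 1 at each position, starting from +1: 1, 2, 3, ….
On touch: t+1=u, o+2=q, u+3=x, c+4=g, h+5=m.

uqxgm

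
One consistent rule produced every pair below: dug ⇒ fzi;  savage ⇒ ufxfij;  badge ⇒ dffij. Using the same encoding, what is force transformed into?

The shift depends on letter class: consonant d→f is +2, but vowel u→z is +5. Two shifts are in play — +5 for a/e/i/o/u, +2 for every other letter.
For force: f(cons)+2=h, o(vowel)+5=t, r(cons)+2=t, c(cons)+2=e, e(vowel)+5=j.

httej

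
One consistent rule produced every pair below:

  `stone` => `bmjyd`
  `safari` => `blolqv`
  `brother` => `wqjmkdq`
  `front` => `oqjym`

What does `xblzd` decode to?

s(18)→b(1) and t(19)→m(12) fit y≡11x+11 (mod 26); the inverse of 11 mod 26 is 19. Treating letters as 0–25, the rule is x ↦ 11x + 11 (mod 26).
Decoding xblzd: x(23)→19·(23−11)≡20=u; b(1)→19·(1−11)≡18=s; l(11)→19·(11−11)≡0=a; z(25)→19·(25−11)≡6=g; d(3)→19·(3−11)≡4=e (all mod 26).

usage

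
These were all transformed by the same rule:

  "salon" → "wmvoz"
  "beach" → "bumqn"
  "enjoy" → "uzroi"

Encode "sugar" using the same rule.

waymh

s(18)→w(22) and a(0)→m(12) fit y≡15x+12 (mod 26); the inverse of 15 mod 26 is 7. Each letter's alphabet position (a=0..z=25) is mapped through 15·x+12 mod 26 — an affine cipher.
For sugar: s(18)→15·18+12≡22=w; u(20)→15·20+12≡0=a; g(6)→15·6+12≡24=y; a(0)→15·0+12≡12=m; r(17)→15·17+12≡7=h (all mod 26).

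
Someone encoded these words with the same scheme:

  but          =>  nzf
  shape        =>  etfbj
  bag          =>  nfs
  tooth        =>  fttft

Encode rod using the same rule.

The rule splits by letter class: vowels +5, consonants +12.
On rod: r(cons)+12=d, o(vowel)+5=t, d(cons)+12=p.

dtp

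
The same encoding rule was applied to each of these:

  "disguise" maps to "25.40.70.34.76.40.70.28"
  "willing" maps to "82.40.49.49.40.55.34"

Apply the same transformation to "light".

d(#4)→25 and i(#9)→40: differences scale by 3, so n = 3·pos + 13. With a=1..z=26, the number is 3·pos + 13.
For light: l=12→49, i=9→40, g=7→34, h=8→37, t=20→73.

49.40.34.37.73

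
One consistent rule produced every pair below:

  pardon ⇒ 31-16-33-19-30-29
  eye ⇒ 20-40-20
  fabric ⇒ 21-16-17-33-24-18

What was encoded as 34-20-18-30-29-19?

second

p is letter #16 and maps to 31: an offset of 15. The number is (letter's place in the alphabet, a=1) + 15.
Decoding 34-20-18-30-29-19: 34→(34−15)÷1=19=s, 20→(20−15)÷1=5=e, 18→(18−15)÷1=3=c, 30→(30−15)÷1=15=o, 29→(29−15)÷1=14=n, 19→(19−15)÷1=4=d.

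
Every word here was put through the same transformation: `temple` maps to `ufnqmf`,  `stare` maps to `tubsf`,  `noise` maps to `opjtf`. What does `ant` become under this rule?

bou

This is a Caesar cipher with shift 1.
For ant: a+1=b, n+1=o, t+1=u.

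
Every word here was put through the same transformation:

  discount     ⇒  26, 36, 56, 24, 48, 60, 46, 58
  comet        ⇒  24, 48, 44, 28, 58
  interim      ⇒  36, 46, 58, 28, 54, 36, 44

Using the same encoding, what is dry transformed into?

d(#4)→26 and i(#9)→36: differences scale by 2, so n = 2·pos + 18. The formula is n = 2×(alphabet index, a=1) + 18.
On dry: d=4→26, r=18→54, y=25→68.

26, 54, 68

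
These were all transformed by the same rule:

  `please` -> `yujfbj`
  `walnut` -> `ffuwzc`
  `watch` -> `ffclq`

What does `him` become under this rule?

qnv

Vowels shift forward by 5 and consonants shift forward by 9.
Applying it to him: h(cons)+9=q, i(vowel)+5=n, m(cons)+9=v.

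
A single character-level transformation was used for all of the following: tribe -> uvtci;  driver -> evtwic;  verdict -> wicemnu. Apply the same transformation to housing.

Shifts by position in tribe: pos 0: t→u (+1), pos 1: r→v (+4), pos 2: i→t (+11), pos 3: b→c (+1), pos 4: e→i (+4) — repeating every 3. It's a Vigenère-style cipher with numeric key [1,4,11]: position i shifts by key[i mod 3].
Applying it to housing: h+1=i, o+4=s, u+11=f, s+1=t, i+4=m, n+11=y, g+1=h.

isftmyh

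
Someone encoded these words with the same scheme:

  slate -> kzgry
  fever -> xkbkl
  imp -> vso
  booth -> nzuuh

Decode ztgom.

giant

Two steps: reverse the string, then apply a Caesar shift of +6.
Undoing it on ztgom: shift back: z−6=t, t−6=n, g−6=a, o−6=i, m−6=g → tnaig; then reverse → giant.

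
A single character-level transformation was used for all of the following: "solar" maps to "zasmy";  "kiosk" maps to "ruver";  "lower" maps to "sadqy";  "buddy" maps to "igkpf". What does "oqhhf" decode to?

The shifts repeat in a cycle of length 2: positions 0,1,… shift by +7, +12, then the pattern repeats.
Decoding oqhhf: o−7=h, q−12=e, h−7=a, h−12=v, f−7=y.

heavy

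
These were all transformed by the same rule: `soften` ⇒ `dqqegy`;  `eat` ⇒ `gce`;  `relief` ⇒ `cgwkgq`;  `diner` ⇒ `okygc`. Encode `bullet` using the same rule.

mwwwge

Two shifts are in play — +2 for a/e/i/o/u, +11 for every other letter.
Applying it to bullet: b(cons)+11=m, u(vowel)+2=w, l(cons)+11=w, l(cons)+11=w, e(vowel)+2=g, t(cons)+11=e.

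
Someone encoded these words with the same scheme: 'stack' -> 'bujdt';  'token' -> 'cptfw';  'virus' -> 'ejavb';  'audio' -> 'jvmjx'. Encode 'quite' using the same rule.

Shifts by position in stack: pos 0: s→b (+9), pos 1: t→u (+1), pos 2: a→j (+9), pos 3: c→d (+1) — repeating every 2. The shifts repeat in a cycle of length 2: positions 0,1,… shift by +9, +1, then the pattern repeats.
For quite: q+9=z, u+1=v, i+9=r, t+1=u, e+9=n.

zvrun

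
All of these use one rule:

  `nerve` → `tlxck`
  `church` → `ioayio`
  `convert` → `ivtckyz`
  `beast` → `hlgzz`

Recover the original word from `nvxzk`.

horse

Shifts by position in nerve: pos 0: n→t (+6), pos 1: e→l (+7), pos 2: r→x (+6), pos 3: v→c (+7) — repeating every 2. A repeating key of period 2 is used — shifts +6, +7 over and over.
Reversing it on nvxzk: n−6=h, v−7=o, x−6=r, z−7=s, k−6=e.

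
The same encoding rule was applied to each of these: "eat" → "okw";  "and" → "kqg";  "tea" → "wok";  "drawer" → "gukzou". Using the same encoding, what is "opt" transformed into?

The shift depends on letter class: consonant t→w is +3, but vowel e→o is +10. Vowels shift forward by 10 and consonants shift forward by 3.
Applying it to opt: o(vowel)+10=y, p(cons)+3=s, t(cons)+3=w.

ysw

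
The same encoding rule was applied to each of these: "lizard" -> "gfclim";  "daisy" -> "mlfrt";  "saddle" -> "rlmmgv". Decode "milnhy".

l(11)→g(6) and i(8)→f(5) fit y≡9x+11 (mod 26); the inverse of 9 mod 26 is 3. Treating letters as 0–25, the rule is x ↦ 9x + 11 (mod 26).
Reversing it on milnhy: m(12)→3·(12−11)≡3=d; i(8)→3·(8−11)≡17=r; l(11)→3·(11−11)≡0=a; n(13)→3·(13−11)≡6=g; h(7)→3·(7−11)≡14=o; y(24)→3·(24−11)≡13=n (all mod 26).

dragon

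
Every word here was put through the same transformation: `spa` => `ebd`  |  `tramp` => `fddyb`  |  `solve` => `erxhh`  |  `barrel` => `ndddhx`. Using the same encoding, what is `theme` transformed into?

fthyh

The shift depends on letter class: consonant s→e is +12, but vowel a→d is +3. Vowels shift forward by 3 and consonants shift forward by 12.
Applying it to theme: t(cons)+12=f, h(cons)+12=t, e(vowel)+3=h, m(cons)+12=y, e(vowel)+3=h.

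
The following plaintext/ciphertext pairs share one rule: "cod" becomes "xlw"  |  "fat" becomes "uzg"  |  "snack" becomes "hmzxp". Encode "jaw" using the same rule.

Letters are reflected about the middle of the alphabet (position → 25−position): Atbash.
Applying it to jaw: j↔q, a↔z, w↔d.

qzd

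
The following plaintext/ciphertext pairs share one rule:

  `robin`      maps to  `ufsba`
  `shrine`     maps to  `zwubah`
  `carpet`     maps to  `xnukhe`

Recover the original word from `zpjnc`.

squad

r(17)→u(20) and o(14)→f(5) fit y≡5x+13 (mod 26); the inverse of 5 mod 26 is 21. Each letter's alphabet position (a=0..z=25) is mapped through 5·x+13 mod 26 — an affine cipher.
Decoding zpjnc: z(25)→21·(25−13)≡18=s; p(15)→21·(15−13)≡16=q; j(9)→21·(9−13)≡20=u; n(13)→21·(13−13)≡0=a; c(2)→21·(2−13)≡3=d (all mod 26).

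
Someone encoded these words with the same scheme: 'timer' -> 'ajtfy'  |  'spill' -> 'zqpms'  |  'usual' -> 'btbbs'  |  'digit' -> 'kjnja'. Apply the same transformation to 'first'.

The shifts repeat in a cycle of length 2: positions 0,1,… shift by +7, +1, then the pattern repeats.
Applying it to first: f+7=m, i+1=j, r+7=y, s+1=t, t+7=a.

mjyta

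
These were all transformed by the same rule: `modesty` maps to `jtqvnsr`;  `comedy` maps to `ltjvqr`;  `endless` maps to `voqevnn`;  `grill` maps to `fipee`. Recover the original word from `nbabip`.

m(12)→j(9) and o(14)→t(19) fit y≡5x+1 (mod 26); the inverse of 5 mod 26 is 21. This is an affine cipher: with a=0,…,z=25, each position x becomes (5x+1) mod 26.
Undoing it on nbabip: n(13)→21·(13−1)≡18=s; b(1)→21·(1−1)≡0=a; a(0)→21·(0−1)≡5=f; b(1)→21·(1−1)≡0=a; i(8)→21·(8−1)≡17=r; p(15)→21·(15−1)≡8=i (all mod 26).

safari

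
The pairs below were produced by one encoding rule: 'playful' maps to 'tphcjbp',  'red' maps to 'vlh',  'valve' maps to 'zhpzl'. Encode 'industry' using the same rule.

The shift depends on letter class: consonant p→t is +4, but vowel a→h is +7. The rule splits by letter class: vowels +7, consonants +4.
For industry: i(vowel)+7=p, n(cons)+4=r, d(cons)+4=h, u(vowel)+7=b, s(cons)+4=w, t(cons)+4=x, r(cons)+4=v, y(cons)+4=c.

prhbwxvc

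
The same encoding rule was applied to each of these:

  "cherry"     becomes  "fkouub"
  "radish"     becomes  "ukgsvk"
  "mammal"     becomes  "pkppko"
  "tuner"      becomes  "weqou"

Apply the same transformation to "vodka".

yygnk

The shift depends on letter class: consonant c→f is +3, but vowel e→o is +10. Vowels shift forward by 10 and consonants shift forward by 3.
Applying it to vodka: v(cons)+3=y, o(vowel)+10=y, d(cons)+3=g, k(cons)+3=n, a(vowel)+10=k.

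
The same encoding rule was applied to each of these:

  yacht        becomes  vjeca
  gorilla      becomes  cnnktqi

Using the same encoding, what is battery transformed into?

Two steps: reverse the string, then apply a Caesar shift of +2.
On battery: reverse → yrettab; then shift: y+2=a, r+2=t, e+2=g, t+2=v, t+2=v, a+2=c, b+2=d.

atgvvcd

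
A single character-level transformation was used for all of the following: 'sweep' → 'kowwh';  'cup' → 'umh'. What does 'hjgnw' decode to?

Every letter moves 18 places later in the alphabet, wrapping around z→a.
Undoing it on hjgnw: h−18=p, j−18=r, g−18=o, n−18=v, w−18=e.

prove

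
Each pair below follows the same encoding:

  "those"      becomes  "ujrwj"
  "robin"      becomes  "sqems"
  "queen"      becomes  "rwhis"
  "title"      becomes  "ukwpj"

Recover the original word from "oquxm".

north

Letter i (0-indexed) is shifted by i+1, so successive shifts are 1, 2, 3, ….
Reversing it on oquxm: o−1=n, q−2=o, u−3=r, x−4=t, m−5=h.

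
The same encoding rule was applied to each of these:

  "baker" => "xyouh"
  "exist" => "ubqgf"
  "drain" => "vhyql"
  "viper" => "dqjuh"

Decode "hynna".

b(1)→x(23) and a(0)→y(24) fit y≡25x+24 (mod 26); the inverse of 25 mod 26 is 25. Each letter's alphabet position (a=0..z=25) is mapped through 25·x+24 mod 26 — an affine cipher.
Undoing it on hynna: h(7)→25·(7−24)≡17=r; y(24)→25·(24−24)≡0=a; n(13)→25·(13−24)≡11=l; n(13)→25·(13−24)≡11=l; a(0)→25·(0−24)≡24=y (all mod 26).

rally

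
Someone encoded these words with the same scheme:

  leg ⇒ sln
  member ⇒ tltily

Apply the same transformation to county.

jvbuaf

Compare letters: l→s is +7, e→l is +7, g→n is +7 — a constant shift. This is a Caesar cipher with shift 7.
Applying it to county: c+7=j, o+7=v, u+7=b, n+7=u, t+7=a, y+7=f.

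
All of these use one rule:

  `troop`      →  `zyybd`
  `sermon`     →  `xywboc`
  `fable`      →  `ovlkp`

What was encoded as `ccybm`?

The output letters match the input read backwards, each shifted +10: troop reversed is poort. Read the word backwards and shift each letter +10.
Undoing it on ccybm: shift back: c−10=s, c−10=s, y−10=o, b−10=r, m−10=c → ssorc; then reverse → cross.

cross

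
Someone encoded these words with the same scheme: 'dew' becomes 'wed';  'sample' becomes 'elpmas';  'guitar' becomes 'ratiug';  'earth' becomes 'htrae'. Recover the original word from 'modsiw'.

wisdom

It's just the letters in reverse order.
Undoing it on modsiw: then reverse → wisdom.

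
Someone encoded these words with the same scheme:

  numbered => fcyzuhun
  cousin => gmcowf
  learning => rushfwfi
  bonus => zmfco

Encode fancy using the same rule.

bsfge

This is an affine cipher: with a=0,…,z=25, each position x becomes (7x+18) mod 26.
On fancy: f(5)→7·5+18≡1=b; a(0)→7·0+18≡18=s; n(13)→7·13+18≡5=f; c(2)→7·2+18≡6=g; y(24)→7·24+18≡4=e (all mod 26).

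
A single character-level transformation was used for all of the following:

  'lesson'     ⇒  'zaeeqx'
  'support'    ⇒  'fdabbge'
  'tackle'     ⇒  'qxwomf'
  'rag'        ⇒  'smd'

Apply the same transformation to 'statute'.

qfgfmfe

The output letters match the input read backwards, each shifted +12: lesson reversed is nossel. Read the word backwards and shift each letter +12.
For statute: reverse → etutats; then shift: e+12=q, t+12=f, u+12=g, t+12=f, a+12=m, t+12=f, s+12=e.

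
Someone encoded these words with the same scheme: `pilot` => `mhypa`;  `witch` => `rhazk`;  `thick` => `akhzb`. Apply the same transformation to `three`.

akgtt

p(15)→m(12) and i(8)→h(7) fit y≡23x+5 (mod 26); the inverse of 23 mod 26 is 17. Each letter's alphabet position (a=0..z=25) is mapped through 23·x+5 mod 26 — an affine cipher.
Applying it to three: t(19)→23·19+5≡0=a; h(7)→23·7+5≡10=k; r(17)→23·17+5≡6=g; e(4)→23·4+5≡19=t; e(4)→23·4+5≡19=t (all mod 26).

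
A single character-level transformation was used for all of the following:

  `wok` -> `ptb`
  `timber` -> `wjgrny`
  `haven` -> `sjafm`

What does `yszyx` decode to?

stunt

The output letters match the input read backwards, each shifted +5: wok reversed is kow. Read the word backwards and shift each letter +5.
Decoding yszyx: shift back: y−5=t, s−5=n, z−5=u, y−5=t, x−5=s → tnuts; then reverse → stunt.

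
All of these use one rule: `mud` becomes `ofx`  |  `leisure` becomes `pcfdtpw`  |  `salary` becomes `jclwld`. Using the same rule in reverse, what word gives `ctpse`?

Two steps: reverse the string, then apply a Caesar shift of +11.
Decoding ctpse: shift back: c−11=r, t−11=i, p−11=e, s−11=h, e−11=t → rieht; then reverse → their.

their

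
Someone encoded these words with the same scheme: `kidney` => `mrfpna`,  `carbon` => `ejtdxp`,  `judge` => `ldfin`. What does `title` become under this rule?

The shift depends on letter class: consonant k→m is +2, but vowel i→r is +9. The rule splits by letter class: vowels +9, consonants +2.
On title: t(cons)+2=v, i(vowel)+9=r, t(cons)+2=v, l(cons)+2=n, e(vowel)+9=n.

vrvnn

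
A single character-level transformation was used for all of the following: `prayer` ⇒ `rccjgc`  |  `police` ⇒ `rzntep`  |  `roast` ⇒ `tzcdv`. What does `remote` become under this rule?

tpozvp

Shifts by position in prayer: pos 0: p→r (+2), pos 1: r→c (+11), pos 2: a→c (+2), pos 3: y→j (+11) — repeating every 2. It's a Vigenère-style cipher with numeric key [2,11]: position i shifts by key[i mod 2].
For remote: r+2=t, e+11=p, m+2=o, o+11=z, t+2=v, e+11=p.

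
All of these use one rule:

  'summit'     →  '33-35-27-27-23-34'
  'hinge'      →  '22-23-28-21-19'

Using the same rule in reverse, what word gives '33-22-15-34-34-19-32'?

shatter

Letters become their 1-based position plus 14 (so a→15, b→16, …).
Undoing it on 33-22-15-34-34-19-32: 33→(33−14)÷1=19=s, 22→(22−14)÷1=8=h, 15→(15−14)÷1=1=a, 34→(34−14)÷1=20=t, 34→(34−14)÷1=20=t, 19→(19−14)÷1=5=e, 32→(32−14)÷1=18=r.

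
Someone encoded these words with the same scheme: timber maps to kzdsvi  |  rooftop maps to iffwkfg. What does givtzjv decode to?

precise

It's a constant shift of +17 (ROT17).
Decoding givtzjv: g−17=p, i−17=r, v−17=e, t−17=c, z−17=i, j−17=s, v−17=e.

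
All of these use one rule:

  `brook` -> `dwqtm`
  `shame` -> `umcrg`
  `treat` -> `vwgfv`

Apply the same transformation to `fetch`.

Shifts by position in brook: pos 0: b→d (+2), pos 1: r→w (+5), pos 2: o→q (+2), pos 3: o→t (+5) — repeating every 2. The shifts repeat in a cycle of length 2: positions 0,1,… shift by +2, +5, then the pattern repeats.
For fetch: f+2=h, e+5=j, t+2=v, c+5=h, h+2=j.

hjvhj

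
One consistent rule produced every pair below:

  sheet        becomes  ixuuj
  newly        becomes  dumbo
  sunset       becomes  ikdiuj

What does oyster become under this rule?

Compare letters: s→i is +16, h→x is +16, e→u is +16 — a constant shift. This is a Caesar cipher with shift 16.
For oyster: o+16=e, y+16=o, s+16=i, t+16=j, e+16=u, r+16=h.

eoijuh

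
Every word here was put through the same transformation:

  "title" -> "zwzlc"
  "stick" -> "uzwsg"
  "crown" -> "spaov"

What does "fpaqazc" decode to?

promote

t(19)→z(25) and i(8)→w(22) fit y≡5x+8 (mod 26); the inverse of 5 mod 26 is 21. This is an affine cipher: with a=0,…,z=25, each position x becomes (5x+8) mod 26.
Decoding fpaqazc: f(5)→21·(5−8)≡15=p; p(15)→21·(15−8)≡17=r; a(0)→21·(0−8)≡14=o; q(16)→21·(16−8)≡12=m; a(0)→21·(0−8)≡14=o; z(25)→21·(25−8)≡19=t; c(2)→21·(2−8)≡4=e (all mod 26).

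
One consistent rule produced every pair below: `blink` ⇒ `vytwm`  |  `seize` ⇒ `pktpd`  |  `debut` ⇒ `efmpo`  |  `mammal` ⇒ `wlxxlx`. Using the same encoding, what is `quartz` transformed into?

keclfb

The word is reversed, then every letter is shifted forward by 11.
For quartz: reverse → ztrauq; then shift: z+11=k, t+11=e, r+11=c, a+11=l, u+11=f, q+11=b.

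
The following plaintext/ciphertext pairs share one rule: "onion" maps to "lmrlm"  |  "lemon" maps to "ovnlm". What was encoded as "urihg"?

Each pair mirrors across the alphabet (o↔l, n↔m, i↔r): positions sum to 25. This is the alphabet-reversal cipher (Atbash): a becomes z, b becomes y, etc.
Undoing it on urihg: u↔f, r↔i, i↔r, h↔s, g↔t.

first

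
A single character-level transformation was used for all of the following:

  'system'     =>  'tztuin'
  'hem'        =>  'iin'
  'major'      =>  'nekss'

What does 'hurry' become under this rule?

iyssz

The shift depends on letter class: consonant s→t is +1, but vowel e→i is +4. Vowels shift forward by 4 and consonants shift forward by 1.
Applying it to hurry: h(cons)+1=i, u(vowel)+4=y, r(cons)+1=s, r(cons)+1=s, y(cons)+1=z.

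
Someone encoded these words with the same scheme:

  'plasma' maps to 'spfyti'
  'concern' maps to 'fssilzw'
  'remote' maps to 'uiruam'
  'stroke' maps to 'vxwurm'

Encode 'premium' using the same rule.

svjspcv

In plasma: p→s is +3, l→p is +4, a→f is +5, s→y is +6 — the shift increases by 1 each position. Each letter shifts forward by (position + 3), i.e. 3, 4, 5, … — the shift grows by one for each successive letter.
Applying it to premium: p+3=s, r+4=v, e+5=j, m+6=s, i+7=p, u+8=c, m+9=v.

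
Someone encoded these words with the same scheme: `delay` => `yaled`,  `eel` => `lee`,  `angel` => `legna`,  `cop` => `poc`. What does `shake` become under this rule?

ekahs

It's just the letters in reverse order.
Applying it to shake: reverse → ekahs.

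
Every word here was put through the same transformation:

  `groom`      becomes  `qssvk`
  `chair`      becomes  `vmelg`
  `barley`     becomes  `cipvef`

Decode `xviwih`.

The output letters match the input read backwards, each shifted +4: groom reversed is moorg. Two steps: reverse the string, then apply a Caesar shift of +4.
Reversing it on xviwih: shift back: x−4=t, v−4=r, i−4=e, w−4=s, i−4=e, h−4=d → tresed; then reverse → desert.

desert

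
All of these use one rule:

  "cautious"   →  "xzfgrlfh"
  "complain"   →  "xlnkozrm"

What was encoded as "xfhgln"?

Each pair mirrors across the alphabet (c↔x, a↔z, u↔f): positions sum to 25. This is the alphabet-reversal cipher (Atbash): a becomes z, b becomes y, etc.
Decoding xfhgln: x↔c, f↔u, h↔s, g↔t, l↔o, n↔m.

custom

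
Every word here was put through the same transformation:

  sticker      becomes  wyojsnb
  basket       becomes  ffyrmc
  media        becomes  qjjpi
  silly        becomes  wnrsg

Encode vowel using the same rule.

In sticker: s→w is +4, t→y is +5, i→o is +6, c→j is +7 — the shift increases by 1 each position. Letter i (0-indexed) is shifted by i+4, so successive shifts are 4, 5, 6, ….
Applying it to vowel: v+4=z, o+5=t, w+6=c, e+7=l, l+8=t.

ztclt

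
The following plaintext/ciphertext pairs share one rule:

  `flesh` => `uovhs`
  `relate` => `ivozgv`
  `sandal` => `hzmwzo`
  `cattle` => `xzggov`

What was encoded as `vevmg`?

event

f(5)→u(20) and l(11)→o(14) fit y≡25x+25 (mod 26); the inverse of 25 mod 26 is 25. Each letter's alphabet position (a=0..z=25) is mapped through 25·x+25 mod 26 — an affine cipher.
Reversing it on vevmg: v(21)→25·(21−25)≡4=e; e(4)→25·(4−25)≡21=v; v(21)→25·(21−25)≡4=e; m(12)→25·(12−25)≡13=n; g(6)→25·(6−25)≡19=t (all mod 26).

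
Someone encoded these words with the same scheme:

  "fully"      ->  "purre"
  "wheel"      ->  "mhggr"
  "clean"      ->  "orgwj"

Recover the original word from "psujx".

found

f(5)→p(15) and u(20)→u(20) fit y≡9x+22 (mod 26); the inverse of 9 mod 26 is 3. Each letter's alphabet position (a=0..z=25) is mapped through 9·x+22 mod 26 — an affine cipher.
Undoing it on psujx: p(15)→3·(15−22)≡5=f; s(18)→3·(18−22)≡14=o; u(20)→3·(20−22)≡20=u; j(9)→3·(9−22)≡13=n; x(23)→3·(23−22)≡3=d (all mod 26).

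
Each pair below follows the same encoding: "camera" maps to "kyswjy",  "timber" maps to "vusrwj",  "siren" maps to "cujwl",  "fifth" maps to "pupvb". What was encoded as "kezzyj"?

collar

c(2)→k(10) and a(0)→y(24) fit y≡19x+24 (mod 26); the inverse of 19 mod 26 is 11. Each letter's alphabet position (a=0..z=25) is mapped through 19·x+24 mod 26 — an affine cipher.
Decoding kezzyj: k(10)→11·(10−24)≡2=c; e(4)→11·(4−24)≡14=o; z(25)→11·(25−24)≡11=l; z(25)→11·(25−24)≡11=l; y(24)→11·(24−24)≡0=a; j(9)→11·(9−24)≡17=r (all mod 26).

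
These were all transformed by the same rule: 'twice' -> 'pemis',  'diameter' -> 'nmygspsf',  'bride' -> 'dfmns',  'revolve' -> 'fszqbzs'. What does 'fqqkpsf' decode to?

t(19)→p(15) and w(22)→e(4) fit y≡5x+24 (mod 26); the inverse of 5 mod 26 is 21. Treating letters as 0–25, the rule is x ↦ 5x + 24 (mod 26).
Decoding fqqkpsf: f(5)→21·(5−24)≡17=r; q(16)→21·(16−24)≡14=o; q(16)→21·(16−24)≡14=o; k(10)→21·(10−24)≡18=s; p(15)→21·(15−24)≡19=t; s(18)→21·(18−24)≡4=e; f(5)→21·(5−24)≡17=r (all mod 26).

rooster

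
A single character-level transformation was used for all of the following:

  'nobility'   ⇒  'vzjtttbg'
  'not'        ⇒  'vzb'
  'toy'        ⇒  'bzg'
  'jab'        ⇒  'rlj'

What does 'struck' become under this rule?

The shift depends on letter class: consonant n→v is +8, but vowel o→z is +11. The rule splits by letter class: vowels +11, consonants +8.
On struck: s(cons)+8=a, t(cons)+8=b, r(cons)+8=z, u(vowel)+11=f, c(cons)+8=k, k(cons)+8=s.

abzfks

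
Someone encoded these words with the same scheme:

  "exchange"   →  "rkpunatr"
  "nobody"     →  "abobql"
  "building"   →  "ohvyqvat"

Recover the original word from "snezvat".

Compare letters: e→r is +13, x→k is +13, c→p is +13 — a constant shift. Every letter moves 13 places later in the alphabet, wrapping around z→a.
Reversing it on snezvat: s−13=f, n−13=a, e−13=r, z−13=m, v−13=i, a−13=n, t−13=g.

farming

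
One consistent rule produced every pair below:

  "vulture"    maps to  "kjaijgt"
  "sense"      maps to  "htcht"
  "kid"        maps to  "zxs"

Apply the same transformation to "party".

epgin

This is a Caesar cipher with shift 15.
Applying it to party: p+15=e, a+15=p, r+15=g, t+15=i, y+15=n.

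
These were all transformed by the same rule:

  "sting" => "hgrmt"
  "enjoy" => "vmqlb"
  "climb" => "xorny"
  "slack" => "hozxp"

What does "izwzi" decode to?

radar

Treating letters as 0–25, the rule is x ↦ 25x + 25 (mod 26).
Decoding izwzi: i(8)→25·(8−25)≡17=r; z(25)→25·(25−25)≡0=a; w(22)→25·(22−25)≡3=d; z(25)→25·(25−25)≡0=a; i(8)→25·(8−25)≡17=r (all mod 26).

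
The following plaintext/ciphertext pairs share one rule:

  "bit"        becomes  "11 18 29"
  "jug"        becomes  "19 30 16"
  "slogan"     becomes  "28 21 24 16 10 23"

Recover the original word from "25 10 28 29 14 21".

b is letter #2 and maps to 11: an offset of 9. Letters become their 1-based position plus 9 (so a→10, b→11, …).
Reversing it on 25 10 28 29 14 21: 25→(25−9)÷1=16=p, 10→(10−9)÷1=1=a, 28→(28−9)÷1=19=s, 29→(29−9)÷1=20=t, 14→(14−9)÷1=5=e, 21→(21−9)÷1=12=l.

pastel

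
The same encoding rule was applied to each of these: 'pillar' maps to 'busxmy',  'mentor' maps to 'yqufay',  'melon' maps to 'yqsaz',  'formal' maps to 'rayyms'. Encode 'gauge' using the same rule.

Shifts by position in pillar: pos 0: p→b (+12), pos 1: i→u (+12), pos 2: l→s (+7), pos 3: l→x (+12), pos 4: a→m (+12), pos 5: r→y (+7) — repeating every 3. A repeating key of period 3 is used — shifts +12, +12, +7 over and over.
Applying it to gauge: g+12=s, a+12=m, u+7=b, g+12=s, e+12=q.

smbsq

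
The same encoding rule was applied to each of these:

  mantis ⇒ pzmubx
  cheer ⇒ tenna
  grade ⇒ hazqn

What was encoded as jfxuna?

m(12)→p(15) and a(0)→z(25) fit y≡23x+25 (mod 26); the inverse of 23 mod 26 is 17. Treating letters as 0–25, the rule is x ↦ 23x + 25 (mod 26).
Decoding jfxuna: j(9)→17·(9−25)≡14=o; f(5)→17·(5−25)≡24=y; x(23)→17·(23−25)≡18=s; u(20)→17·(20−25)≡19=t; n(13)→17·(13−25)≡4=e; a(0)→17·(0−25)≡17=r (all mod 26).

oyster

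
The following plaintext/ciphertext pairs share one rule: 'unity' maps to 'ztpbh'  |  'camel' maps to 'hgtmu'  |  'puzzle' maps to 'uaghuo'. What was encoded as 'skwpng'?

nephew

Letter i (0-indexed) is shifted by i+5, so successive shifts are 5, 6, 7, ….
Undoing it on skwpng: s−5=n, k−6=e, w−7=p, p−8=h, n−9=e, g−10=w.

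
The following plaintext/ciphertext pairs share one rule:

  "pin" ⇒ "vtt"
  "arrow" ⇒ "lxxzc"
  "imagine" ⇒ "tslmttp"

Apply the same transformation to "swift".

yctlz

The shift depends on letter class: consonant p→v is +6, but vowel i→t is +11. The rule splits by letter class: vowels +11, consonants +6.
For swift: s(cons)+6=y, w(cons)+6=c, i(vowel)+11=t, f(cons)+6=l, t(cons)+6=z.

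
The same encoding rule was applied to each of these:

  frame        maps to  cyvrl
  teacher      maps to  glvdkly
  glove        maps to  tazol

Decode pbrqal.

This is an affine cipher: with a=0,…,z=25, each position x becomes (17x+21) mod 26.
Reversing it on pbrqal: p(15)→23·(15−21)≡18=s; b(1)→23·(1−21)≡8=i; r(17)→23·(17−21)≡12=m; q(16)→23·(16−21)≡15=p; a(0)→23·(0−21)≡11=l; l(11)→23·(11−21)≡4=e (all mod 26).

simple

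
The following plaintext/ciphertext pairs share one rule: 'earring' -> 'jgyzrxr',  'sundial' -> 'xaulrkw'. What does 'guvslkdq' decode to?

The shift increases by 1 at each position, starting from +5: 5, 6, 7, ….
Undoing it on guvslkdq: g−5=b, u−6=o, v−7=o, s−8=k, l−9=c, k−10=a, d−11=s, q−12=e.

bookcase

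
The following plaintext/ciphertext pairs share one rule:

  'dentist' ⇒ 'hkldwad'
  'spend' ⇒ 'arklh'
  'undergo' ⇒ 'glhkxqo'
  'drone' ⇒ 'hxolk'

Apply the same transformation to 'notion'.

lodwol

Treating letters as 0–25, the rule is x ↦ 3x + 24 (mod 26).
Applying it to notion: n(13)→3·13+24≡11=l; o(14)→3·14+24≡14=o; t(19)→3·19+24≡3=d; i(8)→3·8+24≡22=w; o(14)→3·14+24≡14=o; n(13)→3·13+24≡11=l (all mod 26).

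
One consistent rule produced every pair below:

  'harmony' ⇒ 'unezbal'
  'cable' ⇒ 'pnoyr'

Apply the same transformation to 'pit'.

Compare letters: h→u is +13, a→n is +13, r→e is +13 — a constant shift. Each letter is shifted forward by 13 in the alphabet (a Caesar shift of +13).
Applying it to pit: p+13=c, i+13=v, t+13=g.

cvg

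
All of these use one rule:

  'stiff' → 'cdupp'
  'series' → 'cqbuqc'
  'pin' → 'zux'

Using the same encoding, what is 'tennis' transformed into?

The shift depends on letter class: consonant s→c is +10, but vowel i→u is +12. Vowels shift forward by 12 and consonants shift forward by 10.
On tennis: t(cons)+10=d, e(vowel)+12=q, n(cons)+10=x, n(cons)+10=x, i(vowel)+12=u, s(cons)+10=c.

dqxxuc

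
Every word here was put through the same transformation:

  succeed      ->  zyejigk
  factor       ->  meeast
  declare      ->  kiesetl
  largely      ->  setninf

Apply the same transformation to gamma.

Shifts by position in succeed: pos 0: s→z (+7), pos 1: u→y (+4), pos 2: c→e (+2), pos 3: c→j (+7), pos 4: e→i (+4), pos 5: e→g (+2) — repeating every 3. A repeating key of period 3 is used — shifts +7, +4, +2 over and over.
Applying it to gamma: g+7=n, a+4=e, m+2=o, m+7=t, a+4=e.

neote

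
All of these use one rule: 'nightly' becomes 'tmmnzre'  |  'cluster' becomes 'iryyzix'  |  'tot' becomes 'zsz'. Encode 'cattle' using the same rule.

iezzri

The shift depends on letter class: consonant n→t is +6, but vowel i→m is +4. The rule splits by letter class: vowels +4, consonants +6.
On cattle: c(cons)+6=i, a(vowel)+4=e, t(cons)+6=z, t(cons)+6=z, l(cons)+6=r, e(vowel)+4=i.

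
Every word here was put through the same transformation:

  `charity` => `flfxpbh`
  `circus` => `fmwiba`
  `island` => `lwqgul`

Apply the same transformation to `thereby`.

wljxljh

In charity: c→f is +3, h→l is +4, a→f is +5, r→x is +6 — the shift increases by 1 each position. Each letter shifts forward by (position + 3), i.e. 3, 4, 5, … — the shift grows by one for each successive letter.
Applying it to thereby: t+3=w, h+4=l, e+5=j, r+6=x, e+7=l, b+8=j, y+9=h.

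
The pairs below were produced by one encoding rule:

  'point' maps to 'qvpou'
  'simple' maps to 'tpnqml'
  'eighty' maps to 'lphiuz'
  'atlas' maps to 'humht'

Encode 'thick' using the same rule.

Vowels shift forward by 7 and consonants shift forward by 1.
Applying it to thick: t(cons)+1=u, h(cons)+1=i, i(vowel)+7=p, c(cons)+1=d, k(cons)+1=l.

uipdl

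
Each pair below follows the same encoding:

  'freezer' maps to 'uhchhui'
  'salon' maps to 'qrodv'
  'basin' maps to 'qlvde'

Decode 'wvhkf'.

chest

The output letters match the input read backwards, each shifted +3: freezer reversed is rezeerf. Two steps: reverse the string, then apply a Caesar shift of +3.
Reversing it on wvhkf: shift back: w−3=t, v−3=s, h−3=e, k−3=h, f−3=c → tsehc; then reverse → chest.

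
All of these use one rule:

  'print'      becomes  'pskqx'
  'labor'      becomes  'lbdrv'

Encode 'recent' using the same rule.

rfehry

In print: p→p is +0, r→s is +1, i→k is +2, n→q is +3 — the shift increases by 1 each position. The shift increases by 1 at each position, starting from +0: 0, 1, 2, ….
For recent: r+0=r, e+1=f, c+2=e, e+3=h, n+4=r, t+5=y.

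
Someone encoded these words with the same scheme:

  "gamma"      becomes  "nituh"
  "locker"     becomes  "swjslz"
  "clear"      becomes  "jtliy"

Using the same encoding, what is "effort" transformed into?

Shifts by position in gamma: pos 0: g→n (+7), pos 1: a→i (+8), pos 2: m→t (+7), pos 3: m→u (+8) — repeating every 2. A repeating key of period 2 is used — shifts +7, +8 over and over.
For effort: e+7=l, f+8=n, f+7=m, o+8=w, r+7=y, t+8=b.

lnmwyb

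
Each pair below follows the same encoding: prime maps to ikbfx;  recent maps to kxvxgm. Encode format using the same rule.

Compare letters: p→i is +19, r→k is +19, i→b is +19 — a constant shift. It's a constant shift of +19 (ROT19).
For format: f+19=y, o+19=h, r+19=k, m+19=f, a+19=t, t+19=m.

yhkftm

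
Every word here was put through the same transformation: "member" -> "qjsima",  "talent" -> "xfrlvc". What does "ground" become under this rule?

Letter i (0-indexed) is shifted by i+4, so successive shifts are 4, 5, 6, ….
Applying it to ground: g+4=k, r+5=w, o+6=u, u+7=b, n+8=v, d+9=m.

kwubvm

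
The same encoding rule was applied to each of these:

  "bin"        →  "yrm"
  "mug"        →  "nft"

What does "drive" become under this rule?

Each pair mirrors across the alphabet (b↔y, i↔r, n↔m): positions sum to 25. Letters are reflected about the middle of the alphabet (position → 25−position): Atbash.
For drive: d↔w, r↔i, i↔r, v↔e, e↔v.

wirev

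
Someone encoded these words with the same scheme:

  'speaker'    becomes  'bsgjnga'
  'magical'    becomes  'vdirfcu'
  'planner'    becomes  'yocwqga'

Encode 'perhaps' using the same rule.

Shifts by position in speaker: pos 0: s→b (+9), pos 1: p→s (+3), pos 2: e→g (+2), pos 3: a→j (+9), pos 4: k→n (+3), pos 5: e→g (+2) — repeating every 3. The shifts repeat in a cycle of length 3: positions 0,1,… shift by +9, +3, +2, then the pattern repeats.
Applying it to perhaps: p+9=y, e+3=h, r+2=t, h+9=q, a+3=d, p+2=r, s+9=b.

yhtqdrb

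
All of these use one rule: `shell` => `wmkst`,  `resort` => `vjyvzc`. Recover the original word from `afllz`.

In shell: s→w is +4, h→m is +5, e→k is +6, l→s is +7 — the shift increases by 1 each position. Letter i (0-indexed) is shifted by i+4, so successive shifts are 4, 5, 6, ….
Decoding afllz: a−4=w, f−5=a, l−6=f, l−7=e, z−8=r.

wafer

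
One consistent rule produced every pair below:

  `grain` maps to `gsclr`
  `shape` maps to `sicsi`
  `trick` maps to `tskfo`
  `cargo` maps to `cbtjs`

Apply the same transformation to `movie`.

mpxli

In grain: g→g is +0, r→s is +1, a→c is +2, i→l is +3 — the shift increases by 1 each position. Each letter shifts forward by its position index (0, 1, 2, …) — the shift grows by one for each successive letter.
Applying it to movie: m+0=m, o+1=p, v+2=x, i+3=l, e+4=i.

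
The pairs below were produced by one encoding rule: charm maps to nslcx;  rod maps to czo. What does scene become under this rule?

Compare letters: c→n is +11, h→s is +11, a→l is +11 — a constant shift. This is a Caesar cipher with shift 11.
For scene: s+11=d, c+11=n, e+11=p, n+11=y, e+11=p.

dnpyp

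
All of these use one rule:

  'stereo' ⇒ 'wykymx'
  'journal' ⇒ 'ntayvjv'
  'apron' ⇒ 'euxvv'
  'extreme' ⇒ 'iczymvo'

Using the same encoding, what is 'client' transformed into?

gqolvc

In stereo: s→w is +4, t→y is +5, e→k is +6, r→y is +7 — the shift increases by 1 each position. Each letter shifts forward by (position + 4), i.e. 4, 5, 6, … — the shift grows by one for each successive letter.
Applying it to client: c+4=g, l+5=q, i+6=o, e+7=l, n+8=v, t+9=c.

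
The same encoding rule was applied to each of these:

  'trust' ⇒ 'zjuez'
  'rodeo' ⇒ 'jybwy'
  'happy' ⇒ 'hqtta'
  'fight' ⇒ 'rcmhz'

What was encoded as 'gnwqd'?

clean

t(19)→z(25) and r(17)→j(9) fit y≡21x+16 (mod 26); the inverse of 21 mod 26 is 5. This is an affine cipher: with a=0,…,z=25, each position x becomes (21x+16) mod 26.
Undoing it on gnwqd: g(6)→5·(6−16)≡2=c; n(13)→5·(13−16)≡11=l; w(22)→5·(22−16)≡4=e; q(16)→5·(16−16)≡0=a; d(3)→5·(3−16)≡13=n (all mod 26).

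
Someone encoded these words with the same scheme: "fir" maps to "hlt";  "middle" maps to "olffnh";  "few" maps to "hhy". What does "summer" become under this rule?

uxooht

The shift depends on letter class: consonant f→h is +2, but vowel i→l is +3. Vowels shift forward by 3 and consonants shift forward by 2.
Applying it to summer: s(cons)+2=u, u(vowel)+3=x, m(cons)+2=o, m(cons)+2=o, e(vowel)+3=h, r(cons)+2=t.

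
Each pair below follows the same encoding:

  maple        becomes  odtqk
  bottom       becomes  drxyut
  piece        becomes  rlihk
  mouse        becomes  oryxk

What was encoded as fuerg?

Each letter shifts forward by (position + 2), i.e. 2, 3, 4, … — the shift grows by one for each successive letter.
Undoing it on fuerg: f−2=d, u−3=r, e−4=a, r−5=m, g−6=a.

drama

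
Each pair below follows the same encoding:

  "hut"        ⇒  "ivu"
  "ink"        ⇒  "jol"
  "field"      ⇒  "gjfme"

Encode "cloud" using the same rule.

Compare letters: h→i is +1, u→v is +1, t→u is +1 — a constant shift. It's a constant shift of +1 (ROT1).
On cloud: c+1=d, l+1=m, o+1=p, u+1=v, d+1=e.

dmpve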